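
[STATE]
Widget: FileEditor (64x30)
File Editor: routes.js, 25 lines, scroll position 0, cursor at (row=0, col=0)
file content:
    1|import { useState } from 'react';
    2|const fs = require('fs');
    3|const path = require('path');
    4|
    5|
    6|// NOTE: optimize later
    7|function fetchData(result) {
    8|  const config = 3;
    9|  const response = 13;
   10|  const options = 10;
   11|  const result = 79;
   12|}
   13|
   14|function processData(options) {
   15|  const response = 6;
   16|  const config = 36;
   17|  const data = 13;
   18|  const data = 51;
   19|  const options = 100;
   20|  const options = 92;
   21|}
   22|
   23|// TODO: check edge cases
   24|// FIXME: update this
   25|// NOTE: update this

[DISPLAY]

█mport { useState } from 'react';                              ▲
const fs = require('fs');                                      █
const path = require('path');                                  ░
                                                               ░
                                                               ░
// NOTE: optimize later                                        ░
function fetchData(result) {                                   ░
  const config = 3;                                            ░
  const response = 13;                                         ░
  const options = 10;                                          ░
  const result = 79;                                           ░
}                                                              ░
                                                               ░
function processData(options) {                                ░
  const response = 6;                                          ░
  const config = 36;                                           ░
  const data = 13;                                             ░
  const data = 51;                                             ░
  const options = 100;                                         ░
  const options = 92;                                          ░
}                                                              ░
                                                               ░
// TODO: check edge cases                                      ░
// FIXME: update this                                          ░
// NOTE: update this                                           ░
                                                               ░
                                                               ░
                                                               ░
                                                               ░
                                                               ▼


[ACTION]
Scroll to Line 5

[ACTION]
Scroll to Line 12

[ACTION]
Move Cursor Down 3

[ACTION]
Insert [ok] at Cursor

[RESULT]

import { useState } from 'react';                              ▲
const fs = require('fs');                                      █
const path = require('path');                                  ░
ok█                                                            ░
                                                               ░
// NOTE: optimize later                                        ░
function fetchData(result) {                                   ░
  const config = 3;                                            ░
  const response = 13;                                         ░
  const options = 10;                                          ░
  const result = 79;                                           ░
}                                                              ░
                                                               ░
function processData(options) {                                ░
  const response = 6;                                          ░
  const config = 36;                                           ░
  const data = 13;                                             ░
  const data = 51;                                             ░
  const options = 100;                                         ░
  const options = 92;                                          ░
}                                                              ░
                                                               ░
// TODO: check edge cases                                      ░
// FIXME: update this                                          ░
// NOTE: update this                                           ░
                                                               ░
                                                               ░
                                                               ░
                                                               ░
                                                               ▼


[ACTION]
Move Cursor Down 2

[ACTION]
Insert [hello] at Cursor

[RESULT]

import { useState } from 'react';                              ▲
const fs = require('fs');                                      █
const path = require('path');                                  ░
ok                                                             ░
                                                               ░
//hello█NOTE: optimize later                                   ░
function fetchData(result) {                                   ░
  const config = 3;                                            ░
  const response = 13;                                         ░
  const options = 10;                                          ░
  const result = 79;                                           ░
}                                                              ░
                                                               ░
function processData(options) {                                ░
  const response = 6;                                          ░
  const config = 36;                                           ░
  const data = 13;                                             ░
  const data = 51;                                             ░
  const options = 100;                                         ░
  const options = 92;                                          ░
}                                                              ░
                                                               ░
// TODO: check edge cases                                      ░
// FIXME: update this                                          ░
// NOTE: update this                                           ░
                                                               ░
                                                               ░
                                                               ░
                                                               ░
                                                               ▼


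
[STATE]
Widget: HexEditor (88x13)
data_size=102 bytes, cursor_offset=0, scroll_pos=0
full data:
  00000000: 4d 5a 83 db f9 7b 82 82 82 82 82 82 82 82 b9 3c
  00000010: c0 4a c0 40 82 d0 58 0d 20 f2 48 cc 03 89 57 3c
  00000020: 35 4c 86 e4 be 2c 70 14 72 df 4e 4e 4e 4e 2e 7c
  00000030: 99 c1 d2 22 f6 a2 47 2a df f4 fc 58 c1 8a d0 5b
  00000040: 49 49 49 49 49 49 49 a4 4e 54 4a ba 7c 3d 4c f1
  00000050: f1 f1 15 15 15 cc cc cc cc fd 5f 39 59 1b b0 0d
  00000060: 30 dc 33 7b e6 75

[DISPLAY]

00000000  4D 5a 83 db f9 7b 82 82  82 82 82 82 82 82 b9 3c  |MZ...{.........<|          
00000010  c0 4a c0 40 82 d0 58 0d  20 f2 48 cc 03 89 57 3c  |.J.@..X. .H...W<|          
00000020  35 4c 86 e4 be 2c 70 14  72 df 4e 4e 4e 4e 2e 7c  |5L...,p.r.NNNN.||          
00000030  99 c1 d2 22 f6 a2 47 2a  df f4 fc 58 c1 8a d0 5b  |..."..G*...X...[|          
00000040  49 49 49 49 49 49 49 a4  4e 54 4a ba 7c 3d 4c f1  |IIIIIII.NTJ.|=L.|          
00000050  f1 f1 15 15 15 cc cc cc  cc fd 5f 39 59 1b b0 0d  |.........._9Y...|          
00000060  30 dc 33 7b e6 75                                 |0.3{.u          |          
                                                                                        
                                                                                        
                                                                                        
                                                                                        
                                                                                        
                                                                                        


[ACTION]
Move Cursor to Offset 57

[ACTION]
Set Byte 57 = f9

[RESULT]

00000000  4d 5a 83 db f9 7b 82 82  82 82 82 82 82 82 b9 3c  |MZ...{.........<|          
00000010  c0 4a c0 40 82 d0 58 0d  20 f2 48 cc 03 89 57 3c  |.J.@..X. .H...W<|          
00000020  35 4c 86 e4 be 2c 70 14  72 df 4e 4e 4e 4e 2e 7c  |5L...,p.r.NNNN.||          
00000030  99 c1 d2 22 f6 a2 47 2a  df F9 fc 58 c1 8a d0 5b  |..."..G*...X...[|          
00000040  49 49 49 49 49 49 49 a4  4e 54 4a ba 7c 3d 4c f1  |IIIIIII.NTJ.|=L.|          
00000050  f1 f1 15 15 15 cc cc cc  cc fd 5f 39 59 1b b0 0d  |.........._9Y...|          
00000060  30 dc 33 7b e6 75                                 |0.3{.u          |          
                                                                                        
                                                                                        
                                                                                        
                                                                                        
                                                                                        
                                                                                        


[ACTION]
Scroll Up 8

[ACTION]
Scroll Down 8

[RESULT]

00000060  30 dc 33 7b e6 75                                 |0.3{.u          |          
                                                                                        
                                                                                        
                                                                                        
                                                                                        
                                                                                        
                                                                                        
                                                                                        
                                                                                        
                                                                                        
                                                                                        
                                                                                        
                                                                                        


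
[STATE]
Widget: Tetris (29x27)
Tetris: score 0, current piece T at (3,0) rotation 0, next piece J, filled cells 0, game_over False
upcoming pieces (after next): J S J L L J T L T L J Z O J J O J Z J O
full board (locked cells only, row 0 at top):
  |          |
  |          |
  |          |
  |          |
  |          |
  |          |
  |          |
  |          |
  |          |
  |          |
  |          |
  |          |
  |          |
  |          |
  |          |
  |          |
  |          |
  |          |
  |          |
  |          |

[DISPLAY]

    ▒     │Next:             
   ▒▒▒    │█                 
          │███               
          │                  
          │                  
          │                  
          │Score:            
          │0                 
          │                  
          │                  
          │                  
          │                  
          │                  
          │                  
          │                  
          │                  
          │                  
          │                  
          │                  
          │                  
          │                  
          │                  
          │                  
          │                  
          │                  
          │                  
          │                  


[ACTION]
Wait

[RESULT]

          │Next:             
    ▒     │█                 
   ▒▒▒    │███               
          │                  
          │                  
          │                  
          │Score:            
          │0                 
          │                  
          │                  
          │                  
          │                  
          │                  
          │                  
          │                  
          │                  
          │                  
          │                  
          │                  
          │                  
          │                  
          │                  
          │                  
          │                  
          │                  
          │                  
          │                  


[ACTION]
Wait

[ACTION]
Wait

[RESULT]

          │Next:             
          │█                 
          │███               
    ▒     │                  
   ▒▒▒    │                  
          │                  
          │Score:            
          │0                 
          │                  
          │                  
          │                  
          │                  
          │                  
          │                  
          │                  
          │                  
          │                  
          │                  
          │                  
          │                  
          │                  
          │                  
          │                  
          │                  
          │                  
          │                  
          │                  


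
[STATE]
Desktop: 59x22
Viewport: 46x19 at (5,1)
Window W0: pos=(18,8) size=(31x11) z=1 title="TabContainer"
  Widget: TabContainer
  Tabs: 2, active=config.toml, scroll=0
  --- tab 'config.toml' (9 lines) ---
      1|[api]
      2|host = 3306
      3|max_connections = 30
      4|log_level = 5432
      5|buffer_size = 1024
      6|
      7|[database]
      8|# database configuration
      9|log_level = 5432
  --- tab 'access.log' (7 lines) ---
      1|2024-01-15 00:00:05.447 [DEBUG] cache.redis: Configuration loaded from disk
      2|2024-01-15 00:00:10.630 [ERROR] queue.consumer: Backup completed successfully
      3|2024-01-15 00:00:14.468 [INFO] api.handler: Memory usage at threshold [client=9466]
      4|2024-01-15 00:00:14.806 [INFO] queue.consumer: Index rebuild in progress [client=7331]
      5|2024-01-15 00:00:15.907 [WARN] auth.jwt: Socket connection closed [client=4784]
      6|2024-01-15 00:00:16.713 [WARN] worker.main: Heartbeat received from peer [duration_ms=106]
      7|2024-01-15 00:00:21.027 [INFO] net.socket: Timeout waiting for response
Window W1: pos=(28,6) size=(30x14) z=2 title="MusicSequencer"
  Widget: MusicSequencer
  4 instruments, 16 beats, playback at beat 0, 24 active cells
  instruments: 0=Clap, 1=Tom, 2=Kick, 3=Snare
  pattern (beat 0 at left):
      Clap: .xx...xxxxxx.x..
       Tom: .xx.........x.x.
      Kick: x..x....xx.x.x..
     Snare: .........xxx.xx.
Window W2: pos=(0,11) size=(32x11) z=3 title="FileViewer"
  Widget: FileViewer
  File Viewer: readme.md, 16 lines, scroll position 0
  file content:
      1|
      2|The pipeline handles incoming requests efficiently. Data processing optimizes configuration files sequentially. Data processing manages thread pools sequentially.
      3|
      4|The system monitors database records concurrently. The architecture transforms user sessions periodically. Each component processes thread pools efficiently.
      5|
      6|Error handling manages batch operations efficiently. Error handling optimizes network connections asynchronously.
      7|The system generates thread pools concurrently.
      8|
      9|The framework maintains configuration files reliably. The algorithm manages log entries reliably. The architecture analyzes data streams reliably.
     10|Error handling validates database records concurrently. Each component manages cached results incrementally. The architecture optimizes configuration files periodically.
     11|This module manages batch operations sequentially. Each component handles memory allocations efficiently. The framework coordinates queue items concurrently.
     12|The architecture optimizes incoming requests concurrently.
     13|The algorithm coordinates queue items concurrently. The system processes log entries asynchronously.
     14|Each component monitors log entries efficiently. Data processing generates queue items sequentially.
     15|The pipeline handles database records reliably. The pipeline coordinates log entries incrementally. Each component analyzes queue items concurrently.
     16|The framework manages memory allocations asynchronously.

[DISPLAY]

                                              
                                              
                                              
                                              
                                              
                       ┏━━━━━━━━━━━━━━━━━━━━━━
                       ┃ MusicSequencer       
             ┏━━━━━━━━━┠──────────────────────
             ┃ TabConta┃      ▼123456789012345
             ┠─────────┃  Clap·██···██████·█··
━━━━━━━━━━━━━━━━━━━━━━━━━━┓Tom·██·········█·█·
eViewer                   ┃ick█··█····██·█·█··
──────────────────────────┨are·········███·██·
                         ▲┃                   
pipeline handles incoming█┃                   
                         ░┃                   
system monitors database ░┃                   
                         ░┃                   
r handling manages batch ░┃━━━━━━━━━━━━━━━━━━━


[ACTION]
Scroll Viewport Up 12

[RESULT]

                                              
                                              
                                              
                                              
                                              
                                              
                       ┏━━━━━━━━━━━━━━━━━━━━━━
                       ┃ MusicSequencer       
             ┏━━━━━━━━━┠──────────────────────
             ┃ TabConta┃      ▼123456789012345
             ┠─────────┃  Clap·██···██████·█··
━━━━━━━━━━━━━━━━━━━━━━━━━━┓Tom·██·········█·█·
eViewer                   ┃ick█··█····██·█·█··
──────────────────────────┨are·········███·██·
                         ▲┃                   
pipeline handles incoming█┃                   
                         ░┃                   
system monitors database ░┃                   
                         ░┃                   


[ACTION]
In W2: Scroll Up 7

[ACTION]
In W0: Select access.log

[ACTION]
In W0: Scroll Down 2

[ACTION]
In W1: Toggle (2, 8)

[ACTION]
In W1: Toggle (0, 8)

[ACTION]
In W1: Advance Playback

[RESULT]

                                              
                                              
                                              
                                              
                                              
                                              
                       ┏━━━━━━━━━━━━━━━━━━━━━━
                       ┃ MusicSequencer       
             ┏━━━━━━━━━┠──────────────────────
             ┃ TabConta┃      0▼23456789012345
             ┠─────────┃  Clap·██···██·███·█··
━━━━━━━━━━━━━━━━━━━━━━━━━━┓Tom·██·········█·█·
eViewer                   ┃ick█··█·····█·█·█··
──────────────────────────┨are·········███·██·
                         ▲┃                   
pipeline handles incoming█┃                   
                         ░┃                   
system monitors database ░┃                   
                         ░┃                   


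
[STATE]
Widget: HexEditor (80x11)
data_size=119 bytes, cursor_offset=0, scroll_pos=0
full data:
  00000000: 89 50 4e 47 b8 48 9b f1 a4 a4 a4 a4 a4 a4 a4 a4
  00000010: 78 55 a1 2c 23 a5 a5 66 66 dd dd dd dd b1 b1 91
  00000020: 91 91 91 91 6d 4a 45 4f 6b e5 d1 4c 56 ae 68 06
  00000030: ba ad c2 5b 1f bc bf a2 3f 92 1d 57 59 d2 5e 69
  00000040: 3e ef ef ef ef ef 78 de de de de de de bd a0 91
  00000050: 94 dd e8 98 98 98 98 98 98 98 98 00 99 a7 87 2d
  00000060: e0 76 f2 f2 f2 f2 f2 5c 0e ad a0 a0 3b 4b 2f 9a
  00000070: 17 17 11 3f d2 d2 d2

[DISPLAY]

00000000  89 50 4e 47 b8 48 9b f1  a4 a4 a4 a4 a4 a4 a4 a4  |.PNG.H..........|  
00000010  78 55 a1 2c 23 a5 a5 66  66 dd dd dd dd b1 b1 91  |xU.,#..ff.......|  
00000020  91 91 91 91 6d 4a 45 4f  6b e5 d1 4c 56 ae 68 06  |....mJEOk..LV.h.|  
00000030  ba ad c2 5b 1f bc bf a2  3f 92 1d 57 59 d2 5e 69  |...[....?..WY.^i|  
00000040  3e ef ef ef ef ef 78 de  de de de de de bd a0 91  |>.....x.........|  
00000050  94 dd e8 98 98 98 98 98  98 98 98 00 99 a7 87 2d  |...............-|  
00000060  e0 76 f2 f2 f2 f2 f2 5c  0e ad a0 a0 3b 4b 2f 9a  |.v.....\....;K/.|  
00000070  17 17 11 3f d2 d2 d2                              |...?...         |  
                                                                                
                                                                                
                                                                                


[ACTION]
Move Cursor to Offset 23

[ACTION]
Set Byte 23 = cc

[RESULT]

00000000  89 50 4e 47 b8 48 9b f1  a4 a4 a4 a4 a4 a4 a4 a4  |.PNG.H..........|  
00000010  78 55 a1 2c 23 a5 a5 CC  66 dd dd dd dd b1 b1 91  |xU.,#...f.......|  
00000020  91 91 91 91 6d 4a 45 4f  6b e5 d1 4c 56 ae 68 06  |....mJEOk..LV.h.|  
00000030  ba ad c2 5b 1f bc bf a2  3f 92 1d 57 59 d2 5e 69  |...[....?..WY.^i|  
00000040  3e ef ef ef ef ef 78 de  de de de de de bd a0 91  |>.....x.........|  
00000050  94 dd e8 98 98 98 98 98  98 98 98 00 99 a7 87 2d  |...............-|  
00000060  e0 76 f2 f2 f2 f2 f2 5c  0e ad a0 a0 3b 4b 2f 9a  |.v.....\....;K/.|  
00000070  17 17 11 3f d2 d2 d2                              |...?...         |  
                                                                                
                                                                                
                                                                                


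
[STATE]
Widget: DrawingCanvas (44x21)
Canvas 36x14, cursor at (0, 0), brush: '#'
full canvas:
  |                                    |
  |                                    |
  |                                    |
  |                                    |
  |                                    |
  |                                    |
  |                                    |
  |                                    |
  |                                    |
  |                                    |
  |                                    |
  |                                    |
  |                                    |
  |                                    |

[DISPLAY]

+                                           
                                            
                                            
                                            
                                            
                                            
                                            
                                            
                                            
                                            
                                            
                                            
                                            
                                            
                                            
                                            
                                            
                                            
                                            
                                            
                                            


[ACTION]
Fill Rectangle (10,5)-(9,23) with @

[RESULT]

+                                           
                                            
                                            
                                            
                                            
                                            
                                            
                                            
                                            
     @@@@@@@@@@@@@@@@@@@                    
     @@@@@@@@@@@@@@@@@@@                    
                                            
                                            
                                            
                                            
                                            
                                            
                                            
                                            
                                            
                                            


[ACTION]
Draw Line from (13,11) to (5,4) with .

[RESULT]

+                                           
                                            
                                            
                                            
                                            
    .                                       
     .                                      
      .                                     
       .                                    
     @@@.@@@@@@@@@@@@@@@                    
     @@@.@@@@@@@@@@@@@@@                    
         .                                  
          .                                 
           .                                
                                            
                                            
                                            
                                            
                                            
                                            
                                            


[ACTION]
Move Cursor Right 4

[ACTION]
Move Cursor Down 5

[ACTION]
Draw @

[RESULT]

                                            
                                            
                                            
                                            
                                            
    @                                       
     .                                      
      .                                     
       .                                    
     @@@.@@@@@@@@@@@@@@@                    
     @@@.@@@@@@@@@@@@@@@                    
         .                                  
          .                                 
           .                                
                                            
                                            
                                            
                                            
                                            
                                            
                                            


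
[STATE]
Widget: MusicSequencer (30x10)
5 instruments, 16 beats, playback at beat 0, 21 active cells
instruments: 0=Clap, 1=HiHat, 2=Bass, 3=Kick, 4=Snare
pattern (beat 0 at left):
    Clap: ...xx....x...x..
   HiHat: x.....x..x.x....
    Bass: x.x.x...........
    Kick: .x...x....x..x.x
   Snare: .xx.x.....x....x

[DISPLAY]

      ▼123456789012345        
  Clap···██····█···█··        
 HiHat█·····█··█·█····        
  Bass█·█·█···········        
  Kick·█···█····█··█·█        
 Snare·██·█·····█····█        
                              
                              
                              
                              


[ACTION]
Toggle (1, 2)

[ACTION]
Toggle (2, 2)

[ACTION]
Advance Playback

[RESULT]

      0▼23456789012345        
  Clap···██····█···█··        
 HiHat█·█···█··█·█····        
  Bass█···█···········        
  Kick·█···█····█··█·█        
 Snare·██·█·····█····█        
                              
                              
                              
                              


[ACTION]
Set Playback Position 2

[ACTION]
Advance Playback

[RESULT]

      012▼456789012345        
  Clap···██····█···█··        
 HiHat█·█···█··█·█····        
  Bass█···█···········        
  Kick·█···█····█··█·█        
 Snare·██·█·····█····█        
                              
                              
                              
                              


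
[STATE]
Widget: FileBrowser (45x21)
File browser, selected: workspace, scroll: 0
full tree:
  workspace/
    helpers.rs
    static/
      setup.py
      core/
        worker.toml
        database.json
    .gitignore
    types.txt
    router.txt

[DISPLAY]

> [-] workspace/                             
    helpers.rs                               
    [+] static/                              
    .gitignore                               
    types.txt                                
    router.txt                               
                                             
                                             
                                             
                                             
                                             
                                             
                                             
                                             
                                             
                                             
                                             
                                             
                                             
                                             
                                             


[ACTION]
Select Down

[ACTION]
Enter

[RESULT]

  [-] workspace/                             
  > helpers.rs                               
    [+] static/                              
    .gitignore                               
    types.txt                                
    router.txt                               
                                             
                                             
                                             
                                             
                                             
                                             
                                             
                                             
                                             
                                             
                                             
                                             
                                             
                                             
                                             


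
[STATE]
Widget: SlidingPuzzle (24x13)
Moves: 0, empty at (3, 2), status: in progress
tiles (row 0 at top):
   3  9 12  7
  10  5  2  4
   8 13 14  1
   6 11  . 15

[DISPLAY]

┌────┬────┬────┬────┐   
│  3 │  9 │ 12 │  7 │   
├────┼────┼────┼────┤   
│ 10 │  5 │  2 │  4 │   
├────┼────┼────┼────┤   
│  8 │ 13 │ 14 │  1 │   
├────┼────┼────┼────┤   
│  6 │ 11 │    │ 15 │   
└────┴────┴────┴────┘   
Moves: 0                
                        
                        
                        


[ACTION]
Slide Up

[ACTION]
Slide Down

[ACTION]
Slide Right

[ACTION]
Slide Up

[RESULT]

┌────┬────┬────┬────┐   
│  3 │  9 │ 12 │  7 │   
├────┼────┼────┼────┤   
│ 10 │  5 │  2 │  4 │   
├────┼────┼────┼────┤   
│  8 │ 11 │ 13 │  1 │   
├────┼────┼────┼────┤   
│  6 │    │ 14 │ 15 │   
└────┴────┴────┴────┘   
Moves: 3                
                        
                        
                        


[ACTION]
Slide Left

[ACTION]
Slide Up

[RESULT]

┌────┬────┬────┬────┐   
│  3 │  9 │ 12 │  7 │   
├────┼────┼────┼────┤   
│ 10 │  5 │  2 │  4 │   
├────┼────┼────┼────┤   
│  8 │ 11 │ 13 │  1 │   
├────┼────┼────┼────┤   
│  6 │ 14 │    │ 15 │   
└────┴────┴────┴────┘   
Moves: 4                
                        
                        
                        


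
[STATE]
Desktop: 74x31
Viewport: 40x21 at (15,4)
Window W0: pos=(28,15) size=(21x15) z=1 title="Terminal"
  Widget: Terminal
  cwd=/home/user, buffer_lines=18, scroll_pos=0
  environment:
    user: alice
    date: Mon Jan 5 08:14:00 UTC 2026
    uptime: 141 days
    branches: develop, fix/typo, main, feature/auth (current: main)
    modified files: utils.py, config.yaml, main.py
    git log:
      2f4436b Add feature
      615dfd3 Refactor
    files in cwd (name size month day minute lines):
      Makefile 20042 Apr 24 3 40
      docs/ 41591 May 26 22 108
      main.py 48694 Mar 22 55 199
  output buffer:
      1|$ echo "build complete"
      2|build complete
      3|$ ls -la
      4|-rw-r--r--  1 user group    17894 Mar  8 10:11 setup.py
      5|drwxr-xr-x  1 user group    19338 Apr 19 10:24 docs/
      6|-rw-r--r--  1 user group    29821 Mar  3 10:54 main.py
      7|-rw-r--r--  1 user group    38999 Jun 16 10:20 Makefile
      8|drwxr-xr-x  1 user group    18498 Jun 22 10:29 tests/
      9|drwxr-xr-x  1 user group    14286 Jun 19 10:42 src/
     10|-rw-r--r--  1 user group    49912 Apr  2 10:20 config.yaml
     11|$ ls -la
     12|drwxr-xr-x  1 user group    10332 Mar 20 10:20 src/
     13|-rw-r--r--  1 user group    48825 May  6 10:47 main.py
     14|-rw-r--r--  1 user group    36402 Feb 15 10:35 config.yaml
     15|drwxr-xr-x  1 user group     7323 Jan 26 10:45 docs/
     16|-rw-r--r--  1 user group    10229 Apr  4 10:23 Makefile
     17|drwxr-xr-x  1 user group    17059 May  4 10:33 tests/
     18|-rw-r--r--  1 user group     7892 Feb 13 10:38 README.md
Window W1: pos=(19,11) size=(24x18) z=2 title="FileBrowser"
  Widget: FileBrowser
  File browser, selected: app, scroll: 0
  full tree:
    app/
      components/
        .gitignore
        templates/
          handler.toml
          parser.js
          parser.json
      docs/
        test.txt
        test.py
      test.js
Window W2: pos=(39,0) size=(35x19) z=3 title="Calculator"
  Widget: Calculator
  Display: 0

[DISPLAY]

                        ┃┌───┬───┬───┬──
                        ┃│ 7 │ 8 │ 9 │ ÷
                        ┃├───┼───┼───┼──
                        ┃│ 4 │ 5 │ 6 │ ×
                        ┃├───┼───┼───┼──
                        ┃│ 1 │ 2 │ 3 │ -
                        ┃├───┼───┼───┼──
    ┏━━━━━━━━━━━━━━━━━━━┃│ 0 │ . │ = │ +
    ┃ FileBrowser       ┃├───┼───┼───┼──
    ┠───────────────────┃│ C │ MC│ MR│ M
    ┃> [-] app/         ┃└───┴───┴───┴──
    ┃    [+] components/┃               
    ┃    [+] docs/      ┃               
    ┃    test.js        ┃               
    ┃                   ┗━━━━━━━━━━━━━━━
    ┃                      ┃     ┃      
    ┃                      ┃     ┃      
    ┃                      ┃user ┃      
    ┃                      ┃user ┃      
    ┃                      ┃user ┃      
    ┃                      ┃user ┃      


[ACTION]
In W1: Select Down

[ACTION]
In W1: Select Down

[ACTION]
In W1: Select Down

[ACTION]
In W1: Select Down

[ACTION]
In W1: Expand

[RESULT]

                        ┃┌───┬───┬───┬──
                        ┃│ 7 │ 8 │ 9 │ ÷
                        ┃├───┼───┼───┼──
                        ┃│ 4 │ 5 │ 6 │ ×
                        ┃├───┼───┼───┼──
                        ┃│ 1 │ 2 │ 3 │ -
                        ┃├───┼───┼───┼──
    ┏━━━━━━━━━━━━━━━━━━━┃│ 0 │ . │ = │ +
    ┃ FileBrowser       ┃├───┼───┼───┼──
    ┠───────────────────┃│ C │ MC│ MR│ M
    ┃  [-] app/         ┃└───┴───┴───┴──
    ┃    [+] components/┃               
    ┃    [+] docs/      ┃               
    ┃  > test.js        ┃               
    ┃                   ┗━━━━━━━━━━━━━━━
    ┃                      ┃     ┃      
    ┃                      ┃     ┃      
    ┃                      ┃user ┃      
    ┃                      ┃user ┃      
    ┃                      ┃user ┃      
    ┃                      ┃user ┃      


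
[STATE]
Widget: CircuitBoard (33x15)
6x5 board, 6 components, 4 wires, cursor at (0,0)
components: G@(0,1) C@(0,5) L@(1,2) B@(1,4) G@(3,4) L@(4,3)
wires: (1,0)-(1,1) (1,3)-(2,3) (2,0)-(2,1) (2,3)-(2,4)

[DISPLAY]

   0 1 2 3 4 5                   
0  [.]  G               C        
                                 
1   · ─ ·   L   ·   B            
                │                
2   · ─ ·       · ─ ·            
                                 
3                   G            
                                 
4               L                
Cursor: (0,0)                    
                                 
                                 
                                 
                                 


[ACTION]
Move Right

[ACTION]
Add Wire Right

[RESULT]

   0 1 2 3 4 5                   
0      [G]─ ·           C        
                                 
1   · ─ ·   L   ·   B            
                │                
2   · ─ ·       · ─ ·            
                                 
3                   G            
                                 
4               L                
Cursor: (0,1)                    
                                 
                                 
                                 
                                 


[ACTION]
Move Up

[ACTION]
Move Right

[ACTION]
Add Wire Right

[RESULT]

   0 1 2 3 4 5                   
0       G ─[.]─ ·       C        
                                 
1   · ─ ·   L   ·   B            
                │                
2   · ─ ·       · ─ ·            
                                 
3                   G            
                                 
4               L                
Cursor: (0,2)                    
                                 
                                 
                                 
                                 
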